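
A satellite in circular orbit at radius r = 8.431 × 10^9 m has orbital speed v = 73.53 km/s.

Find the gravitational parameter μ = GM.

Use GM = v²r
r = 8.431 × 10^9 m
v = 73.53 km/s = 73530 m/s
v² = 5.40666 × 10^9 m²/s²
GM = v²r = 5.40666 × 10^9 × 8.431 × 10^9 = 4.55836 × 10^19 m³/s²
GM ≈ 4.558 × 10^19 m³/s²

Final answer: GM = 4.558 × 10^19 m³/s²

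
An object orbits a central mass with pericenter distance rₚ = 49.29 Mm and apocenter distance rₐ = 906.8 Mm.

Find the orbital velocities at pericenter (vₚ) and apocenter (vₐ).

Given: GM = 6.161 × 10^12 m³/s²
rₚ = 49.29 Mm = 4.929 × 10^7 m
rₐ = 906.8 Mm = 9.068 × 10^8 m
GM = 6.161 × 10^12 m³/s²
a = (rₚ + rₐ)/2 = 4.78045 × 10^8 m
Vis-viva: v² = GM (2/r − 1/a)
vₚ² = 6.161 × 10^12 × (4.05762 × 10^-8 − 2.09185 × 10^-9) = 237102 m²/s²
vₚ = 486.931 m/s ≈ 486.9 m/s
vₐ² = 6.161 × 10^12 × (2.20556 × 10^-9 − 2.09185 × 10^-9) = 700.535 m²/s²
vₐ = 26.4676 m/s ≈ 26.47 m/s

Final answer: vₚ = 486.9 m/s, vₐ = 26.47 m/s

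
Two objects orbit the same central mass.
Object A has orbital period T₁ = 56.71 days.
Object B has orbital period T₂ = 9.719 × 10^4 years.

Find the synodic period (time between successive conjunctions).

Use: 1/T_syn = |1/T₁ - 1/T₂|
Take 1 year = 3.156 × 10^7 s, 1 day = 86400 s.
T₁ = 56.71 days = 4.89974 × 10^6 s
T₂ = 9.719 × 10^4 years = 3.06732 × 10^12 s
1/T₁ = 2.04092 × 10^-7 s⁻¹
1/T₂ = 3.26018 × 10^-13 s⁻¹
|1/T₁ − 1/T₂| = 2.04092 × 10^-7 s⁻¹
T_syn = 1 / |1/T₁ − 1/T₂| = 4.89975 × 10^6 s ≈ 56.71 days

Final answer: T_syn = 56.71 days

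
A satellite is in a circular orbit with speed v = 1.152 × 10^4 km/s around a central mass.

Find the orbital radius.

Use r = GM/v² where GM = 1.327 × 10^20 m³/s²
v = 1.152 × 10^4 km/s = 1.152 × 10^7 m/s
GM = 1.327 × 10^20 m³/s²
v² = 1.3271 × 10^14 m²/s²
r = GM/v² = (1.327 × 10^20) / (1.3271 × 10^14) = 999922 m ≈ 999.9 km

Final answer: 999.9 km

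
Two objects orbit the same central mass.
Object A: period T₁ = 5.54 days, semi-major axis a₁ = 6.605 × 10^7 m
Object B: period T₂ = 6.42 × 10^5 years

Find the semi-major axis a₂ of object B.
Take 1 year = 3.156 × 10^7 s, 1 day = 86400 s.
T₁ = 5.54 days = 478656 s
T₂ = 6.42 × 10^5 years = 2.02615 × 10^13 s
a₁ = 6.605 × 10^7 m
Kepler's third law: (T₂/T₁)² = (a₂/a₁)³  ⇒  a₂ = a₁ (T₂/T₁)^(2/3)
T₂/T₁ = 4.233 × 10^7
(T₂/T₁)^(2/3) = 121460
a₂ = 6.605 × 10^7 m × 121460 = 8.02242 × 10^12 m ≈ 8.022 × 10^12 m

Final answer: a₂ = 8.022 × 10^12 m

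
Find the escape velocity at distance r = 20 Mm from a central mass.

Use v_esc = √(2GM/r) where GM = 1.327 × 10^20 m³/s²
r = 20 Mm = 2 × 10^7 m
GM = 1.327 × 10^20 m³/s²
2GM/r = 2 × (1.327 × 10^20) / (2 × 10^7) = 1.327 × 10^13 m²/s²
v_esc = √(2GM/r) = 3.6428 × 10^6 m/s ≈ 3643 km/s

Final answer: 3643 km/s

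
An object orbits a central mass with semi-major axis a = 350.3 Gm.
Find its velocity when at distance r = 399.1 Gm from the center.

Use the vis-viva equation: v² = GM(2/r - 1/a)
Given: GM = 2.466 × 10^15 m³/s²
a = 350.3 Gm = 3.503 × 10^11 m
r = 399.1 Gm = 3.991 × 10^11 m
GM = 2.466 × 10^15 m³/s²
2/r − 1/a = 5.01128 × 10^-12 − 2.8547 × 10^-12 = 2.15658 × 10^-12 m⁻¹
v² = GM (2/r − 1/a) = 5318.12 m²/s²
v = 72.9255 m/s ≈ 72.93 m/s

Final answer: 72.93 m/s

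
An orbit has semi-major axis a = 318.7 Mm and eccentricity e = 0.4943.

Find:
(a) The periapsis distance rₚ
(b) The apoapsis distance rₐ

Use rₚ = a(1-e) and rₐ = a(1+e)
a = 318.7 Mm = 3.187 × 10^8 m
e = 0.4943:  1 − e = 0.5057,  1 + e = 1.4943
(a) rₚ = a(1 − e) = 3.187 × 10^8 m × 0.5057 = 1.61167 × 10^8 m ≈ 161.2 Mm
(b) rₐ = a(1 + e) = 3.187 × 10^8 m × 1.4943 = 4.76233 × 10^8 m ≈ 476.2 Mm

Final answer:
(a) rₚ = 161.2 Mm
(b) rₐ = 476.2 Mm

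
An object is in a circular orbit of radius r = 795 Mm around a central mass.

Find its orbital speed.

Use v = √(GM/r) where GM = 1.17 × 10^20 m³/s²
r = 795 Mm = 7.95 × 10^8 m
GM = 1.17 × 10^20 m³/s²
GM/r = (1.17 × 10^20) / (7.95 × 10^8) = 1.4717 × 10^11 m²/s²
v = √(GM/r) = 383627 m/s ≈ 383.6 km/s

Final answer: 383.6 km/s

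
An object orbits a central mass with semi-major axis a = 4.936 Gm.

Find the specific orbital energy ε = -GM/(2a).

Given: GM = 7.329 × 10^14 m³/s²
a = 4.936 Gm = 4.936 × 10^9 m
GM = 7.329 × 10^14 m³/s²
2a = 9.872 × 10^9 m
ε = −GM/(2a) = -74240.3 J/kg ≈ -74.24 kJ/kg

Final answer: -74.24 kJ/kg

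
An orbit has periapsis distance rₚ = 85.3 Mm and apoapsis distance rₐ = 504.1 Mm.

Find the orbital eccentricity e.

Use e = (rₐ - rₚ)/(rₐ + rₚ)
rₚ = 85.3 Mm = 8.53 × 10^7 m
rₐ = 504.1 Mm = 5.041 × 10^8 m
rₐ − rₚ = 4.188 × 10^8 m
rₐ + rₚ = 5.894 × 10^8 m
e = (rₐ − rₚ)/(rₐ + rₚ) = 0.710553

Final answer: e = 0.7106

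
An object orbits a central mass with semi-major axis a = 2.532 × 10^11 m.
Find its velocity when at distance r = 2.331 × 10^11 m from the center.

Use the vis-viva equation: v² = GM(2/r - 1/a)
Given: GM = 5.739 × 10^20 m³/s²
a = 2.532 × 10^11 m
r = 2.331 × 10^11 m
GM = 5.739 × 10^20 m³/s²
2/r − 1/a = 8.58001 × 10^-12 − 3.94945 × 10^-12 = 4.63056 × 10^-12 m⁻¹
v² = GM (2/r − 1/a) = 2.65748 × 10^9 m²/s²
v = 51550.7 m/s ≈ 51.55 km/s

Final answer: 51.55 km/s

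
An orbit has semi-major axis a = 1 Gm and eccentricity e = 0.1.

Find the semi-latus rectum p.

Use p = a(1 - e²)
a = 1 Gm = 1 × 10^9 m
e = 0.1,  e² = 0.01,  1 − e² = 0.99
p = a(1 − e²) = 1 × 10^9 m × 0.99 = 9.9 × 10^8 m ≈ 990 Mm

Final answer: p = 990 Mm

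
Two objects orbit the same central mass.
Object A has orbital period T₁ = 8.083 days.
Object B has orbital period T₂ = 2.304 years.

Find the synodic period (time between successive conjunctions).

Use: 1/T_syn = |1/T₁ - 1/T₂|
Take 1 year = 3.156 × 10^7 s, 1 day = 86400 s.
T₁ = 8.083 days = 698371 s
T₂ = 2.304 years = 7.27142 × 10^7 s
1/T₁ = 1.4319 × 10^-6 s⁻¹
1/T₂ = 1.37525 × 10^-8 s⁻¹
|1/T₁ − 1/T₂| = 1.41815 × 10^-6 s⁻¹
T_syn = 1 / |1/T₁ − 1/T₂| = 705144 s ≈ 8.161 days

Final answer: T_syn = 8.161 days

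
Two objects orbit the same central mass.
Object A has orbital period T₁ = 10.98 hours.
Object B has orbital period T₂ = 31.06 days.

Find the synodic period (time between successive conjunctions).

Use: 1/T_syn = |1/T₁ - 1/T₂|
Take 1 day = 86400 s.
T₁ = 10.98 hours = 39528 s
T₂ = 31.06 days = 2.68358 × 10^6 s
1/T₁ = 2.52985 × 10^-5 s⁻¹
1/T₂ = 3.72636 × 10^-7 s⁻¹
|1/T₁ − 1/T₂| = 2.49259 × 10^-5 s⁻¹
T_syn = 1 / |1/T₁ − 1/T₂| = 40118.9 s ≈ 11.14 hours

Final answer: T_syn = 11.14 hours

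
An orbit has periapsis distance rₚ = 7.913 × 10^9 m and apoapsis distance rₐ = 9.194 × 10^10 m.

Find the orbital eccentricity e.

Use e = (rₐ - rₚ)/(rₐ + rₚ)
rₚ = 7.913 × 10^9 m
rₐ = 9.194 × 10^10 m
rₐ − rₚ = 8.4027 × 10^10 m
rₐ + rₚ = 9.9853 × 10^10 m
e = (rₐ − rₚ)/(rₐ + rₚ) = 0.841507

Final answer: e = 0.8415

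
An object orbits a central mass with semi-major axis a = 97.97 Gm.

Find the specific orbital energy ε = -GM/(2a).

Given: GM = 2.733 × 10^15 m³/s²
a = 97.97 Gm = 9.797 × 10^10 m
GM = 2.733 × 10^15 m³/s²
2a = 1.9594 × 10^11 m
ε = −GM/(2a) = -13948.1 J/kg ≈ -13.95 kJ/kg

Final answer: -13.95 kJ/kg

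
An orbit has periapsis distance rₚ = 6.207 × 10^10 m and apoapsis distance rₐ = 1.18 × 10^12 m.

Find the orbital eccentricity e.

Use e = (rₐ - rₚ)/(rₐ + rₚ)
rₚ = 6.207 × 10^10 m
rₐ = 1.18 × 10^12 m
rₐ − rₚ = 1.11793 × 10^12 m
rₐ + rₚ = 1.24207 × 10^12 m
e = (rₐ − rₚ)/(rₐ + rₚ) = 0.900054

Final answer: e = 0.9001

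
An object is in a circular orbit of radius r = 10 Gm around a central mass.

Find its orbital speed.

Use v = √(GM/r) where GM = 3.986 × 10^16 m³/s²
r = 10 Gm = 1 × 10^10 m
GM = 3.986 × 10^16 m³/s²
GM/r = (3.986 × 10^16) / (1 × 10^10) = 3.986 × 10^6 m²/s²
v = √(GM/r) = 1996.5 m/s ≈ 1.996 km/s

Final answer: 1.996 km/s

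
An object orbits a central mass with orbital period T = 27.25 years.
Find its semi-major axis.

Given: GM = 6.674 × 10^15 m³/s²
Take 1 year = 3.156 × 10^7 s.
T = 27.25 years = 8.6001 × 10^8 s
GM = 6.674 × 10^15 m³/s²
Kepler's third law: a³ = GM T² / (4π²)
T² = 7.39617 × 10^17 s²
a³ = (6.674 × 10^15) × (7.39617 × 10^17) / (4π²) = 1.25036 × 10^32 m³
a = (a³)^(1/3) = 5.00047 × 10^10 m ≈ 50 Gm

Final answer: 50 Gm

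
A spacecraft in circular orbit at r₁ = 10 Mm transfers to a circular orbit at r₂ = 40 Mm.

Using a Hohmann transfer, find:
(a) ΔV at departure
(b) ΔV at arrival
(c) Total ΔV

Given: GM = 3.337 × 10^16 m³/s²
r₁ = 10 Mm = 1 × 10^7 m
r₂ = 40 Mm = 4 × 10^7 m
GM = 3.337 × 10^16 m³/s²
Transfer ellipse: a_t = (r₁ + r₂)/2 = 2.5 × 10^7 m
Circular speed at r₁: v₁ = √(GM/r₁) = 57766.8 m/s
Transfer speed at r₁ (periapsis): v₁ₜ = √(GM(2/r₁ − 1/a_t)) = 73069.8 m/s
(a) ΔV₁ = v₁ₜ − v₁ = 15303.1 m/s ≈ 15.3 km/s
Circular speed at r₂: v₂ = √(GM/r₂) = 28883.4 m/s
Transfer speed at r₂ (apoapsis): v₂ₜ = √(GM(2/r₂ − 1/a_t)) = 18267.5 m/s
(b) ΔV₂ = v₂ − v₂ₜ = 10615.9 m/s ≈ 10.62 km/s
(c) ΔV_total = ΔV₁ + ΔV₂ = 25919 m/s ≈ 25.92 km/s

Final answer:
(a) ΔV₁ = 15.3 km/s
(b) ΔV₂ = 10.62 km/s
(c) ΔV_total = 25.92 km/s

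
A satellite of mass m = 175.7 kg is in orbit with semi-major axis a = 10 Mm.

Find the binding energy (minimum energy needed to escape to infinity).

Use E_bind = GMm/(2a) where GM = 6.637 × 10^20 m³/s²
a = 10 Mm = 1 × 10^7 m
GM = 6.637 × 10^20 m³/s²
m = 175.7 kg
GMm = 6.637 × 10^20 × 175.7 = 1.16612 × 10^23 m³·kg/s²
2a = 2 × 10^7 m
E_bind = GMm/(2a) = 5.8306 × 10^15 J ≈ 5.831 PJ

Final answer: 5.831 PJ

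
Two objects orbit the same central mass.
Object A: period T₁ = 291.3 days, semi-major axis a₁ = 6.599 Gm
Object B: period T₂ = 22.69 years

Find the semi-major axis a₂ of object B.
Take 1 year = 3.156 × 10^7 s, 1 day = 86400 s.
T₁ = 291.3 days = 2.51683 × 10^7 s
T₂ = 22.69 years = 7.16096 × 10^8 s
a₁ = 6.599 Gm = 6.599 × 10^9 m
Kepler's third law: (T₂/T₁)² = (a₂/a₁)³  ⇒  a₂ = a₁ (T₂/T₁)^(2/3)
T₂/T₁ = 28.4523
(T₂/T₁)^(2/3) = 9.31991
a₂ = 6.599 × 10^9 m × 9.31991 = 6.15021 × 10^10 m ≈ 61.5 Gm

Final answer: a₂ = 61.5 Gm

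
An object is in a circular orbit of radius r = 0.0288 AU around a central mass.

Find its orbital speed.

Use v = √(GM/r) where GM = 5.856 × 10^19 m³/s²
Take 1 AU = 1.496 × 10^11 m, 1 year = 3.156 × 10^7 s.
r = 0.0288 AU = 4.30848 × 10^9 m
GM = 5.856 × 10^19 m³/s²
GM/r = (5.856 × 10^19) / (4.30848 × 10^9) = 1.35918 × 10^10 m²/s²
v = √(GM/r) = 116584 m/s ≈ 24.59 AU/year

Final answer: 24.59 AU/year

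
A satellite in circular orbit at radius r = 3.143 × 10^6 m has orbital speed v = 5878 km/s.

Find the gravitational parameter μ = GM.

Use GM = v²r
r = 3.143 × 10^6 m
v = 5878 km/s = 5.878 × 10^6 m/s
v² = 3.45509 × 10^13 m²/s²
GM = v²r = 3.45509 × 10^13 × 3.143 × 10^6 = 1.08593 × 10^20 m³/s²
GM ≈ 1.086 × 10^20 m³/s²

Final answer: GM = 1.086 × 10^20 m³/s²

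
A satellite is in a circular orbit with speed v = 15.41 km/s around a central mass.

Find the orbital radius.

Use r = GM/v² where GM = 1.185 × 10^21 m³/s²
v = 15.41 km/s = 15410 m/s
GM = 1.185 × 10^21 m³/s²
v² = 2.37468 × 10^8 m²/s²
r = GM/v² = (1.185 × 10^21) / (2.37468 × 10^8) = 4.99014 × 10^12 m ≈ 4.99 Tm

Final answer: 4.99 Tm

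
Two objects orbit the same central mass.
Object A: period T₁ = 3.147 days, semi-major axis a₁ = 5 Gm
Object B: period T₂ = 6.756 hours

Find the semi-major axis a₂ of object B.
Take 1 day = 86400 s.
T₁ = 3.147 days = 271901 s
T₂ = 6.756 hours = 24321.6 s
a₁ = 5 Gm = 5 × 10^9 m
Kepler's third law: (T₂/T₁)² = (a₂/a₁)³  ⇒  a₂ = a₁ (T₂/T₁)^(2/3)
T₂/T₁ = 0.0894503
(T₂/T₁)^(2/3) = 0.200011
a₂ = 5 × 10^9 m × 0.200011 = 1.00006 × 10^9 m ≈ 1 Gm

Final answer: a₂ = 1 Gm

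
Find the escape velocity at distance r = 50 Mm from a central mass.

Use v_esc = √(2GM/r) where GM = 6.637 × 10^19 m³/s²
r = 50 Mm = 5 × 10^7 m
GM = 6.637 × 10^19 m³/s²
2GM/r = 2 × (6.637 × 10^19) / (5 × 10^7) = 2.6548 × 10^12 m²/s²
v_esc = √(2GM/r) = 1.62936 × 10^6 m/s ≈ 1629 km/s

Final answer: 1629 km/s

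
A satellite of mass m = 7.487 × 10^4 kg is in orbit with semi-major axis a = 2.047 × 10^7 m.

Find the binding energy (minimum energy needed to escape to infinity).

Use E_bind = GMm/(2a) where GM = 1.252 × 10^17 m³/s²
a = 2.047 × 10^7 m
GM = 1.252 × 10^17 m³/s²
m = 7.487 × 10^4 kg
GMm = 1.252 × 10^17 × 74870 = 9.37372 × 10^21 m³·kg/s²
2a = 4.094 × 10^7 m
E_bind = GMm/(2a) = 2.28962 × 10^14 J ≈ 229 TJ

Final answer: 229 TJ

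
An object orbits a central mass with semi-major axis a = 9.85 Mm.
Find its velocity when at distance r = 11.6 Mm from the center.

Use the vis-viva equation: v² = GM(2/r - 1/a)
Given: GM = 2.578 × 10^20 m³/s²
a = 9.85 Mm = 9.85 × 10^6 m
r = 11.6 Mm = 1.16 × 10^7 m
GM = 2.578 × 10^20 m³/s²
2/r − 1/a = 1.72414 × 10^-7 − 1.01523 × 10^-7 = 7.0891 × 10^-8 m⁻¹
v² = GM (2/r − 1/a) = 1.82757 × 10^13 m²/s²
v = 4.27501 × 10^6 m/s ≈ 4275 km/s

Final answer: 4275 km/s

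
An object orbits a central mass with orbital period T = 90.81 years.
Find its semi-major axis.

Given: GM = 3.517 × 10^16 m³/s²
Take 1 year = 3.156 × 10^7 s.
T = 90.81 years = 2.86596 × 10^9 s
GM = 3.517 × 10^16 m³/s²
Kepler's third law: a³ = GM T² / (4π²)
T² = 8.21375 × 10^18 s²
a³ = (3.517 × 10^16) × (8.21375 × 10^18) / (4π²) = 7.31735 × 10^33 m³
a = (a³)^(1/3) = 1.94141 × 10^11 m ≈ 194.1 Gm

Final answer: 194.1 Gm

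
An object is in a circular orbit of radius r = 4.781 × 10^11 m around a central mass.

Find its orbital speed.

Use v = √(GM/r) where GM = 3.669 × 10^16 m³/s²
r = 4.781 × 10^11 m
GM = 3.669 × 10^16 m³/s²
GM/r = (3.669 × 10^16) / (4.781 × 10^11) = 76741.3 m²/s²
v = √(GM/r) = 277.022 m/s ≈ 277 m/s

Final answer: 277 m/s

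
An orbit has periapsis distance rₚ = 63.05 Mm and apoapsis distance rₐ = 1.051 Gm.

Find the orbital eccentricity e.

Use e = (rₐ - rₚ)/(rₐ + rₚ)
rₚ = 63.05 Mm = 6.305 × 10^7 m
rₐ = 1.051 Gm = 1.051 × 10^9 m
rₐ − rₚ = 9.8795 × 10^8 m
rₐ + rₚ = 1.11405 × 10^9 m
e = (rₐ − rₚ)/(rₐ + rₚ) = 0.886809

Final answer: e = 0.8868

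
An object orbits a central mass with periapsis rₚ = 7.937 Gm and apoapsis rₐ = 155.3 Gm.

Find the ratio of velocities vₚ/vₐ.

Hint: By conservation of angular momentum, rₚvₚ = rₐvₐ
rₚ = 7.937 Gm = 7.937 × 10^9 m
rₐ = 155.3 Gm = 1.553 × 10^11 m
rₚvₚ = rₐvₐ  ⇒  vₚ/vₐ = rₐ/rₚ
vₚ/vₐ = (1.553 × 10^11) / (7.937 × 10^9) = 19.5666

Final answer: vₚ/vₐ = 19.57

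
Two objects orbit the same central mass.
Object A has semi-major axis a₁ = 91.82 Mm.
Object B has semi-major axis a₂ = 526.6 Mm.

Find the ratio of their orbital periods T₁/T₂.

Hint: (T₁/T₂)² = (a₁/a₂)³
a₁ = 91.82 Mm = 9.182 × 10^7 m
a₂ = 526.6 Mm = 5.266 × 10^8 m
a₁/a₂ = 0.174364
T₁/T₂ = (a₁/a₂)^(3/2) = (0.174364)^1.5 = 0.0728089

Final answer: T₁/T₂ = 0.07281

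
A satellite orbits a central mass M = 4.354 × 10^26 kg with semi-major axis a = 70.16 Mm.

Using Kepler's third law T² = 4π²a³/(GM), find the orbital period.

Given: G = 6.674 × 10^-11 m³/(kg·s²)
M = 4.354 × 10^26 kg
GM = G × M = 6.674 × 10^-11 × 4.354 × 10^26 = 2.90586 × 10^16 m³/s²
a = 70.16 Mm = 7.016 × 10^7 m
a³ = 3.45357 × 10^23 m³
T = 2π √(a³/GM) = 2π √((3.45357 × 10^23) / (2.90586 × 10^16)) = 2π × 3447.44 s
T = 21660.9 s ≈ 6.017 hours

Final answer: 6.017 hours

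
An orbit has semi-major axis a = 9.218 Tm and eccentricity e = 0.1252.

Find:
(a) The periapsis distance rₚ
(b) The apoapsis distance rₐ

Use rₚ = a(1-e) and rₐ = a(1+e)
a = 9.218 Tm = 9.218 × 10^12 m
e = 0.1252:  1 − e = 0.8748,  1 + e = 1.1252
(a) rₚ = a(1 − e) = 9.218 × 10^12 m × 0.8748 = 8.06391 × 10^12 m ≈ 8.064 Tm
(b) rₐ = a(1 + e) = 9.218 × 10^12 m × 1.1252 = 1.03721 × 10^13 m ≈ 10.37 Tm

Final answer:
(a) rₚ = 8.064 Tm
(b) rₐ = 10.37 Tm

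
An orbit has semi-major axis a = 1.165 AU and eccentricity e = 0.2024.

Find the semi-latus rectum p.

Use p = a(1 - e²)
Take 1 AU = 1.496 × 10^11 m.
a = 1.165 AU = 1.74284 × 10^11 m
e = 0.2024,  e² = 0.0409658,  1 − e² = 0.959034
p = a(1 − e²) = 1.74284 × 10^11 m × 0.959034 = 1.67144 × 10^11 m ≈ 1.117 AU

Final answer: p = 1.117 AU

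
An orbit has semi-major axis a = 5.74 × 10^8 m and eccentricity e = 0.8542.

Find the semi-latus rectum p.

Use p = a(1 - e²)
a = 5.74 × 10^8 m
e = 0.8542,  e² = 0.729658,  1 − e² = 0.270342
p = a(1 − e²) = 5.74 × 10^8 m × 0.270342 = 1.55177 × 10^8 m ≈ 1.552 × 10^8 m

Final answer: p = 1.552 × 10^8 m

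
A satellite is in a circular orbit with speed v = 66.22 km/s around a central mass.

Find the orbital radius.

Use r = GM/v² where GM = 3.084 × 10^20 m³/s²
v = 66.22 km/s = 66220 m/s
GM = 3.084 × 10^20 m³/s²
v² = 4.38509 × 10^9 m²/s²
r = GM/v² = (3.084 × 10^20) / (4.38509 × 10^9) = 7.03293 × 10^10 m ≈ 70.33 Gm

Final answer: 70.33 Gm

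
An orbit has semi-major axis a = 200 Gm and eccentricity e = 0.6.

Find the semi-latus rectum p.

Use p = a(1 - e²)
a = 200 Gm = 2 × 10^11 m
e = 0.6,  e² = 0.36,  1 − e² = 0.64
p = a(1 − e²) = 2 × 10^11 m × 0.64 = 1.28 × 10^11 m ≈ 128 Gm

Final answer: p = 128 Gm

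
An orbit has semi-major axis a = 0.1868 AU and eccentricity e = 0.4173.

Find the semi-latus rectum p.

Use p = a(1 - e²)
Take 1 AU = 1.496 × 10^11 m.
a = 0.1868 AU = 2.79453 × 10^10 m
e = 0.4173,  e² = 0.174139,  1 − e² = 0.825861
p = a(1 − e²) = 2.79453 × 10^10 m × 0.825861 = 2.30789 × 10^10 m ≈ 0.1543 AU

Final answer: p = 0.1543 AU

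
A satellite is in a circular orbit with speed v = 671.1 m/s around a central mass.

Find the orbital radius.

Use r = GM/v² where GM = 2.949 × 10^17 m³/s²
v = 671.1 m/s
GM = 2.949 × 10^17 m³/s²
v² = 450375 m²/s²
r = GM/v² = (2.949 × 10^17) / 450375 = 6.54787 × 10^11 m ≈ 6.548 × 10^11 m

Final answer: 6.548 × 10^11 m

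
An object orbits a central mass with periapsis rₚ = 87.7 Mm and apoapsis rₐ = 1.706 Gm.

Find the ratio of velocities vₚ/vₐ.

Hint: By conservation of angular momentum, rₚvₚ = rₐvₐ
rₚ = 87.7 Mm = 8.77 × 10^7 m
rₐ = 1.706 Gm = 1.706 × 10^9 m
rₚvₚ = rₐvₐ  ⇒  vₚ/vₐ = rₐ/rₚ
vₚ/vₐ = (1.706 × 10^9) / (8.77 × 10^7) = 19.4527

Final answer: vₚ/vₐ = 19.45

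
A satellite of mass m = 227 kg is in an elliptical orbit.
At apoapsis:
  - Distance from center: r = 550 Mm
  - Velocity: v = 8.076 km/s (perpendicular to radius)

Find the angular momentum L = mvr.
r = 550 Mm = 5.5 × 10^8 m
v = 8.076 km/s = 8076 m/s
vr = 8076 × 5.5 × 10^8 = 4.4418 × 10^12 m²/s
L = m × vr = 227 × 4.4418 × 10^12 = 1.00829 × 10^15 kg·m²/s ≈ 1.008 × 10^15 kg·m²/s

Final answer: L = 1.008 × 10^15 kg·m²/s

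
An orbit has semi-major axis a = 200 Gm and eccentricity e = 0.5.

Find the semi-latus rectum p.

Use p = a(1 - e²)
a = 200 Gm = 2 × 10^11 m
e = 0.5,  e² = 0.25,  1 − e² = 0.75
p = a(1 − e²) = 2 × 10^11 m × 0.75 = 1.5 × 10^11 m ≈ 150 Gm

Final answer: p = 150 Gm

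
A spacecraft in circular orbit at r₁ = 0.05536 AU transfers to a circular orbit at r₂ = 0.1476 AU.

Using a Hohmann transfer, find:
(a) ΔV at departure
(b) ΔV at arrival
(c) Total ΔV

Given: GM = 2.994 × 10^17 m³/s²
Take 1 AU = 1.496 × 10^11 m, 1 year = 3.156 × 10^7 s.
r₁ = 0.05536 AU = 8.28186 × 10^9 m
r₂ = 0.1476 AU = 2.2081 × 10^10 m
GM = 2.994 × 10^17 m³/s²
Transfer ellipse: a_t = (r₁ + r₂)/2 = 1.51814 × 10^10 m
Circular speed at r₁: v₁ = √(GM/r₁) = 6012.6 m/s
Transfer speed at r₁ (periapsis): v₁ₜ = √(GM(2/r₁ − 1/a_t)) = 7251.29 m/s
(a) ΔV₁ = v₁ₜ − v₁ = 1238.69 m/s ≈ 0.2613 AU/year
Circular speed at r₂: v₂ = √(GM/r₂) = 3682.28 m/s
Transfer speed at r₂ (apoapsis): v₂ₜ = √(GM(2/r₂ − 1/a_t)) = 2719.72 m/s
(b) ΔV₂ = v₂ − v₂ₜ = 962.558 m/s ≈ 0.2031 AU/year
(c) ΔV_total = ΔV₁ + ΔV₂ = 2201.25 m/s ≈ 0.4644 AU/year

Final answer:
(a) ΔV₁ = 0.2613 AU/year
(b) ΔV₂ = 0.2031 AU/year
(c) ΔV_total = 0.4644 AU/year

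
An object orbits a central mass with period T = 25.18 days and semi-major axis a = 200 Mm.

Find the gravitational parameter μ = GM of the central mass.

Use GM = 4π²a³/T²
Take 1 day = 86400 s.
T = 25.18 days = 2.17555 × 10^6 s
a = 200 Mm = 2 × 10^8 m
a³ = 8 × 10^24 m³
T² = 4.73303 × 10^12 s²
GM = 4π² × (8 × 10^24) / (4.73303 × 10^12) = 6.67284 × 10^13 m³/s²
GM ≈ 6.673 × 10^13 m³/s²

Final answer: GM = 6.673 × 10^13 m³/s²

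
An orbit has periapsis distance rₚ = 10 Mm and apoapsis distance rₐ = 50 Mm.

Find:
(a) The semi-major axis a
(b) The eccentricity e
rₚ = 10 Mm = 1 × 10^7 m
rₐ = 50 Mm = 5 × 10^7 m
(a) a = (rₚ + rₐ)/2 = 3 × 10^7 m ≈ 30 Mm
(b) e = (rₐ − rₚ)/(rₐ + rₚ) = (4 × 10^7) / (6 × 10^7) = 0.666667

Final answer:
(a) a = 30 Mm
(b) e = 0.6667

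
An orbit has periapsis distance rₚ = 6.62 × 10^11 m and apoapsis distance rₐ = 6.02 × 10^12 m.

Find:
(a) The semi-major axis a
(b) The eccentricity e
rₚ = 6.62 × 10^11 m
rₐ = 6.02 × 10^12 m
(a) a = (rₚ + rₐ)/2 = 3.341 × 10^12 m ≈ 3.341 × 10^12 m
(b) e = (rₐ − rₚ)/(rₐ + rₚ) = (5.358 × 10^12) / (6.682 × 10^12) = 0.801856

Final answer:
(a) a = 3.341 × 10^12 m
(b) e = 0.8019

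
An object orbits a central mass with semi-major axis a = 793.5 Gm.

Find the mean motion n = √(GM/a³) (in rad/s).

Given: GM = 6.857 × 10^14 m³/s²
a = 793.5 Gm = 7.935 × 10^11 m
GM = 6.857 × 10^14 m³/s²
a³ = 4.99621 × 10^35 m³
GM/a³ = (6.857 × 10^14) / (4.99621 × 10^35) = 1.37244 × 10^-21 s⁻²
n = √(GM/a³) = 3.70465 × 10^-11 rad/s ≈ 3.705 × 10^-11 rad/s

Final answer: n = 3.705 × 10^-11 rad/s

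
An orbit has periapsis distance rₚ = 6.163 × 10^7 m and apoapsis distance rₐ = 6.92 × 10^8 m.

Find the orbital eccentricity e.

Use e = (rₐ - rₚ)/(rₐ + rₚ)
rₚ = 6.163 × 10^7 m
rₐ = 6.92 × 10^8 m
rₐ − rₚ = 6.3037 × 10^8 m
rₐ + rₚ = 7.5363 × 10^8 m
e = (rₐ − rₚ)/(rₐ + rₚ) = 0.836445

Final answer: e = 0.8364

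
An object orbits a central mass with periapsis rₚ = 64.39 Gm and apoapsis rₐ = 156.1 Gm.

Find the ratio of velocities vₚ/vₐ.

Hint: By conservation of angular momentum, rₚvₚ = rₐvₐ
rₚ = 64.39 Gm = 6.439 × 10^10 m
rₐ = 156.1 Gm = 1.561 × 10^11 m
rₚvₚ = rₐvₐ  ⇒  vₚ/vₐ = rₐ/rₚ
vₚ/vₐ = (1.561 × 10^11) / (6.439 × 10^10) = 2.42429

Final answer: vₚ/vₐ = 2.424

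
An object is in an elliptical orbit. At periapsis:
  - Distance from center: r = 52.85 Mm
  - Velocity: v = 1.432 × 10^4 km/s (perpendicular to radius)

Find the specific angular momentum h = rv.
r = 52.85 Mm = 5.285 × 10^7 m
v = 1.432 × 10^4 km/s = 1.432 × 10^7 m/s
h = rv = 5.285 × 10^7 × 1.432 × 10^7 = 7.56812 × 10^14 m²/s ≈ 7.568 × 10^14 m²/s

Final answer: h = 7.568 × 10^14 m²/s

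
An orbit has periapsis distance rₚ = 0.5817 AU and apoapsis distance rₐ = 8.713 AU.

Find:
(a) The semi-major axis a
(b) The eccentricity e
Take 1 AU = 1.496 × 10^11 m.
rₚ = 0.5817 AU = 8.70223 × 10^10 m
rₐ = 8.713 AU = 1.30346 × 10^12 m
(a) a = (rₚ + rₐ)/2 = 6.95244 × 10^11 m ≈ 4.647 AU
(b) e = (rₐ − rₚ)/(rₐ + rₚ) = (1.21644 × 10^12) / (1.39049 × 10^12) = 0.874832

Final answer:
(a) a = 4.647 AU
(b) e = 0.8748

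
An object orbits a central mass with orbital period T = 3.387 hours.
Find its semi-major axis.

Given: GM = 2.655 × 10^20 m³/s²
T = 3.387 hours = 12193.2 s
GM = 2.655 × 10^20 m³/s²
Kepler's third law: a³ = GM T² / (4π²)
T² = 1.48674 × 10^8 s²
a³ = (2.655 × 10^20) × (1.48674 × 10^8) / (4π²) = 9.99862 × 10^26 m³
a = (a³)^(1/3) = 9.99954 × 10^8 m ≈ 1000 Mm

Final answer: 1000 Mm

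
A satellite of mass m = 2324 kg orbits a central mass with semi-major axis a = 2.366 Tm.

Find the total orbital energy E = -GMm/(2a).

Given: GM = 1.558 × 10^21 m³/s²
a = 2.366 Tm = 2.366 × 10^12 m
GM = 1.558 × 10^21 m³/s²
2a = 4.732 × 10^12 m
GMm = 1.558 × 10^21 × 2324 = 3.62079 × 10^24 m³·kg/s²
E = −GMm/(2a) = -7.65172 × 10^11 J ≈ -765.2 GJ

Final answer: -765.2 GJ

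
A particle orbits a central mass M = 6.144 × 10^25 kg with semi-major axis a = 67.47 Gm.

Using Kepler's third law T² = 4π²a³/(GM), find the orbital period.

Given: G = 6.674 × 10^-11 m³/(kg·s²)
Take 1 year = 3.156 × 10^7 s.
M = 6.144 × 10^25 kg
GM = G × M = 6.674 × 10^-11 × 6.144 × 10^25 = 4.10051 × 10^15 m³/s²
a = 67.47 Gm = 6.747 × 10^10 m
a³ = 3.07137 × 10^32 m³
T = 2π √(a³/GM) = 2π √((3.07137 × 10^32) / (4.10051 × 10^15)) = 2π × 2.73683 × 10^8 s
T = 1.7196 × 10^9 s ≈ 54.49 years

Final answer: 54.49 years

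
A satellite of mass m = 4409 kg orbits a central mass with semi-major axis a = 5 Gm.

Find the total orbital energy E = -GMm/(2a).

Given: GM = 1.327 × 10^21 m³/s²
a = 5 Gm = 5 × 10^9 m
GM = 1.327 × 10^21 m³/s²
2a = 1 × 10^10 m
GMm = 1.327 × 10^21 × 4409 = 5.85074 × 10^24 m³·kg/s²
E = −GMm/(2a) = -5.85074 × 10^14 J ≈ -585.1 TJ

Final answer: -585.1 TJ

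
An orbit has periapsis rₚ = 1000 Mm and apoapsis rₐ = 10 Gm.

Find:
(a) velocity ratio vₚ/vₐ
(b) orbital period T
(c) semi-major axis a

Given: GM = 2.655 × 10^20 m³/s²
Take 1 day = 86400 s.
rₚ = 1000 Mm = 1 × 10^9 m
rₐ = 10 Gm = 1 × 10^10 m
GM = 2.655 × 10^20 m³/s²
a = (rₚ + rₐ)/2 = 5.5 × 10^9 m
e = (rₐ − rₚ)/(rₐ + rₚ) = (9 × 10^9) / (1.1 × 10^10) = 0.818182
(a) vₚ/vₐ = rₐ/rₚ (angular momentum) = (1 × 10^10) / (1 × 10^9) = 10 ≈ 10
(b) a³ = 1.66375 × 10^29 m³;  T = 2π √(a³/GM) = 2π × 25032.9 s = 157287 s ≈ 1.82 days
(c) a = 5.5 × 10^9 m ≈ 5.5 Gm

Final answer:
(a) velocity ratio vₚ/vₐ = 10
(b) orbital period T = 1.82 days
(c) semi-major axis a = 5.5 Gm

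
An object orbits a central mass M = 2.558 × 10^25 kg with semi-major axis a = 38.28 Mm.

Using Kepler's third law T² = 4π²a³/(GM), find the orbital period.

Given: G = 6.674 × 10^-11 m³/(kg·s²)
M = 2.558 × 10^25 kg
GM = G × M = 6.674 × 10^-11 × 2.558 × 10^25 = 1.70721 × 10^15 m³/s²
a = 38.28 Mm = 3.828 × 10^7 m
a³ = 5.60939 × 10^22 m³
T = 2π √(a³/GM) = 2π √((5.60939 × 10^22) / (1.70721 × 10^15)) = 2π × 5732.11 s
T = 36015.9 s ≈ 10 hours

Final answer: 10 hours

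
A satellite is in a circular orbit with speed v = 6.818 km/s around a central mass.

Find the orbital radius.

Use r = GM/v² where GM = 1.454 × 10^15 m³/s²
v = 6.818 km/s = 6818 m/s
GM = 1.454 × 10^15 m³/s²
v² = 4.64851 × 10^7 m²/s²
r = GM/v² = (1.454 × 10^15) / (4.64851 × 10^7) = 3.12788 × 10^7 m ≈ 3.128 × 10^7 m

Final answer: 3.128 × 10^7 m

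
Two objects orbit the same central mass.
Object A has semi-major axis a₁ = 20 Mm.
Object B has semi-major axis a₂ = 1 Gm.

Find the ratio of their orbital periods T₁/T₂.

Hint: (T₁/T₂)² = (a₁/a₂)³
a₁ = 20 Mm = 2 × 10^7 m
a₂ = 1 Gm = 1 × 10^9 m
a₁/a₂ = 0.02
T₁/T₂ = (a₁/a₂)^(3/2) = (0.02)^1.5 = 0.00282843

Final answer: T₁/T₂ = 0.002828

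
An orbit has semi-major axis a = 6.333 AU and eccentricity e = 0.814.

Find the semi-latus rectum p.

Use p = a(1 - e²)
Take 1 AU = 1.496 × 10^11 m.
a = 6.333 AU = 9.47417 × 10^11 m
e = 0.814,  e² = 0.662596,  1 − e² = 0.337404
p = a(1 − e²) = 9.47417 × 10^11 m × 0.337404 = 3.19662 × 10^11 m ≈ 2.137 AU

Final answer: p = 2.137 AU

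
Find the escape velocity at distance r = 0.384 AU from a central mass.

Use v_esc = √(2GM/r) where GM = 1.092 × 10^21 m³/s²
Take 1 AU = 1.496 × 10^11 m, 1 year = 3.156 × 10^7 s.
r = 0.384 AU = 5.74464 × 10^10 m
GM = 1.092 × 10^21 m³/s²
2GM/r = 2 × (1.092 × 10^21) / (5.74464 × 10^10) = 3.8018 × 10^10 m²/s²
v_esc = √(2GM/r) = 194982 m/s ≈ 41.13 AU/year

Final answer: 41.13 AU/year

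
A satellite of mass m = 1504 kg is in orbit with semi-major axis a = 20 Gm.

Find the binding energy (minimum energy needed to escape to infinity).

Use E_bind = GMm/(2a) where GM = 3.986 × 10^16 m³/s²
a = 20 Gm = 2 × 10^10 m
GM = 3.986 × 10^16 m³/s²
m = 1504 kg
GMm = 3.986 × 10^16 × 1504 = 5.99494 × 10^19 m³·kg/s²
2a = 4 × 10^10 m
E_bind = GMm/(2a) = 1.49874 × 10^9 J ≈ 1.499 GJ

Final answer: 1.499 GJ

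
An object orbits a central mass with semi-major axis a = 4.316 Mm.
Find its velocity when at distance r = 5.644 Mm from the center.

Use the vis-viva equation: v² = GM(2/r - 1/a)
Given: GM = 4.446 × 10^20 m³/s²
a = 4.316 Mm = 4.316 × 10^6 m
r = 5.644 Mm = 5.644 × 10^6 m
GM = 4.446 × 10^20 m³/s²
2/r − 1/a = 3.54359 × 10^-7 − 2.31696 × 10^-7 = 1.22663 × 10^-7 m⁻¹
v² = GM (2/r − 1/a) = 5.45358 × 10^13 m²/s²
v = 7.38484 × 10^6 m/s ≈ 7385 km/s

Final answer: 7385 km/s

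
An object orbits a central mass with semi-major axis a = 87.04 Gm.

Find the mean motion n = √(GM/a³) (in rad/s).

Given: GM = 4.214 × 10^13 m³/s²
a = 87.04 Gm = 8.704 × 10^10 m
GM = 4.214 × 10^13 m³/s²
a³ = 6.59412 × 10^32 m³
GM/a³ = (4.214 × 10^13) / (6.59412 × 10^32) = 6.39054 × 10^-20 s⁻²
n = √(GM/a³) = 2.52795 × 10^-10 rad/s ≈ 2.528 × 10^-10 rad/s

Final answer: n = 2.528 × 10^-10 rad/s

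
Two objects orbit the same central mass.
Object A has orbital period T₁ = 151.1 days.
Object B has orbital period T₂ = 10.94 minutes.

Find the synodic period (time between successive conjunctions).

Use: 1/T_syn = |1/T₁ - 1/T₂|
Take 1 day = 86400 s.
T₁ = 151.1 days = 1.3055 × 10^7 s
T₂ = 10.94 minutes = 656.4 s
1/T₁ = 7.65988 × 10^-8 s⁻¹
1/T₂ = 0.00152346 s⁻¹
|1/T₁ − 1/T₂| = 0.00152338 s⁻¹
T_syn = 1 / |1/T₁ − 1/T₂| = 656.433 s ≈ 10.94 minutes

Final answer: T_syn = 10.94 minutes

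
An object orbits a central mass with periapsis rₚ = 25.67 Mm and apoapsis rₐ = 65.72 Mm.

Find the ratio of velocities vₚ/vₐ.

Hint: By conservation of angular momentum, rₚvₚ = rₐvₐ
rₚ = 25.67 Mm = 2.567 × 10^7 m
rₐ = 65.72 Mm = 6.572 × 10^7 m
rₚvₚ = rₐvₐ  ⇒  vₚ/vₐ = rₐ/rₚ
vₚ/vₐ = (6.572 × 10^7) / (2.567 × 10^7) = 2.56019

Final answer: vₚ/vₐ = 2.56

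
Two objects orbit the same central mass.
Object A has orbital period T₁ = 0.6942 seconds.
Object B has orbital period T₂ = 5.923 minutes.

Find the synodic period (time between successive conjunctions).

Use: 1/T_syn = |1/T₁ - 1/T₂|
T₁ = 0.6942 seconds
T₂ = 5.923 minutes = 355.38 s
1/T₁ = 1.44051 s⁻¹
1/T₂ = 0.00281389 s⁻¹
|1/T₁ − 1/T₂| = 1.43769 s⁻¹
T_syn = 1 / |1/T₁ − 1/T₂| = 0.695559 s ≈ 0.6956 seconds

Final answer: T_syn = 0.6956 seconds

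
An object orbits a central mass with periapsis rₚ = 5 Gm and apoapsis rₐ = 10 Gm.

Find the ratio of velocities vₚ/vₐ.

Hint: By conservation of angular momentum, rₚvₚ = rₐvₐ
rₚ = 5 Gm = 5 × 10^9 m
rₐ = 10 Gm = 1 × 10^10 m
rₚvₚ = rₐvₐ  ⇒  vₚ/vₐ = rₐ/rₚ
vₚ/vₐ = (1 × 10^10) / (5 × 10^9) = 2

Final answer: vₚ/vₐ = 2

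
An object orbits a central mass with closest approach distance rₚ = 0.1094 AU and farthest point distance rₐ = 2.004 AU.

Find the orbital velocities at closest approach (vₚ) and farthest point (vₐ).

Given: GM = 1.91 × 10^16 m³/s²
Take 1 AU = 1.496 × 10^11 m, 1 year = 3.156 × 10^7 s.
rₚ = 0.1094 AU = 1.63662 × 10^10 m
rₐ = 2.004 AU = 2.99798 × 10^11 m
GM = 1.91 × 10^16 m³/s²
a = (rₚ + rₐ)/2 = 1.58082 × 10^11 m
Vis-viva: v² = GM (2/r − 1/a)
vₚ² = 1.91 × 10^16 × (1.22203 × 10^-10 − 6.32582 × 10^-12) = 2.21325 × 10^6 m²/s²
vₚ = 1487.7 m/s ≈ 0.3138 AU/year
vₐ² = 1.91 × 10^16 × (6.67115 × 10^-12 − 6.32582 × 10^-12) = 6595.83 m²/s²
vₐ = 81.2147 m/s ≈ 81.21 m/s

Final answer: vₚ = 0.3138 AU/year, vₐ = 81.21 m/s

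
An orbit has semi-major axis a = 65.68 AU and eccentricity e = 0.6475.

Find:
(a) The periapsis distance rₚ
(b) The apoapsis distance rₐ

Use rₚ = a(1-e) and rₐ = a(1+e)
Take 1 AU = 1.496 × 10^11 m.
a = 65.68 AU = 9.82573 × 10^12 m
e = 0.6475:  1 − e = 0.3525,  1 + e = 1.6475
(a) rₚ = a(1 − e) = 9.82573 × 10^12 m × 0.3525 = 3.46357 × 10^12 m ≈ 23.15 AU
(b) rₐ = a(1 + e) = 9.82573 × 10^12 m × 1.6475 = 1.61879 × 10^13 m ≈ 108.2 AU

Final answer:
(a) rₚ = 23.15 AU
(b) rₐ = 108.2 AU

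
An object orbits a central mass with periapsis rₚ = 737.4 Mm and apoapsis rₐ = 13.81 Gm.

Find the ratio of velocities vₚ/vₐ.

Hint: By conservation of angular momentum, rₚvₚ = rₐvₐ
rₚ = 737.4 Mm = 7.374 × 10^8 m
rₐ = 13.81 Gm = 1.381 × 10^10 m
rₚvₚ = rₐvₐ  ⇒  vₚ/vₐ = rₐ/rₚ
vₚ/vₐ = (1.381 × 10^10) / (7.374 × 10^8) = 18.728

Final answer: vₚ/vₐ = 18.73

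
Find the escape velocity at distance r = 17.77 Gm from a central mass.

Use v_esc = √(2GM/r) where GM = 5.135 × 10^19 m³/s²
r = 17.77 Gm = 1.777 × 10^10 m
GM = 5.135 × 10^19 m³/s²
2GM/r = 2 × (5.135 × 10^19) / (1.777 × 10^10) = 5.7794 × 10^9 m²/s²
v_esc = √(2GM/r) = 76022.4 m/s ≈ 76.02 km/s

Final answer: 76.02 km/s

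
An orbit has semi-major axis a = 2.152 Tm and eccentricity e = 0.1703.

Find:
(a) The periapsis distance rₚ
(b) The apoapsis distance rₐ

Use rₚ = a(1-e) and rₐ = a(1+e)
a = 2.152 Tm = 2.152 × 10^12 m
e = 0.1703:  1 − e = 0.8297,  1 + e = 1.1703
(a) rₚ = a(1 − e) = 2.152 × 10^12 m × 0.8297 = 1.78551 × 10^12 m ≈ 1.786 Tm
(b) rₐ = a(1 + e) = 2.152 × 10^12 m × 1.1703 = 2.51849 × 10^12 m ≈ 2.518 Tm

Final answer:
(a) rₚ = 1.786 Tm
(b) rₐ = 2.518 Tm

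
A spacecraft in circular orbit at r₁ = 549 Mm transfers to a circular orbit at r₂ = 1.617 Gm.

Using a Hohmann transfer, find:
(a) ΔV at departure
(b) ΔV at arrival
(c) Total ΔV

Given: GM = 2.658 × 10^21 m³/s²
r₁ = 549 Mm = 5.49 × 10^8 m
r₂ = 1.617 Gm = 1.617 × 10^9 m
GM = 2.658 × 10^21 m³/s²
Transfer ellipse: a_t = (r₁ + r₂)/2 = 1.083 × 10^9 m
Circular speed at r₁: v₁ = √(GM/r₁) = 2.20035 × 10^6 m/s
Transfer speed at r₁ (periapsis): v₁ₜ = √(GM(2/r₁ − 1/a_t)) = 2.68864 × 10^6 m/s
(a) ΔV₁ = v₁ₜ − v₁ = 488289 m/s ≈ 488.3 km/s
Circular speed at r₂: v₂ = √(GM/r₂) = 1.2821 × 10^6 m/s
Transfer speed at r₂ (apoapsis): v₂ₜ = √(GM(2/r₂ − 1/a_t)) = 912839 m/s
(b) ΔV₂ = v₂ − v₂ₜ = 369262 m/s ≈ 369.3 km/s
(c) ΔV_total = ΔV₁ + ΔV₂ = 857551 m/s ≈ 857.6 km/s

Final answer:
(a) ΔV₁ = 488.3 km/s
(b) ΔV₂ = 369.3 km/s
(c) ΔV_total = 857.6 km/s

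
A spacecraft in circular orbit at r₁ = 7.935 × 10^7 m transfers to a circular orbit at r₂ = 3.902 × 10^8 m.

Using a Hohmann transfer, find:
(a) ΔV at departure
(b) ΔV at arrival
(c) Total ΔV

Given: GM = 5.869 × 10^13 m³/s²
r₁ = 7.935 × 10^7 m
r₂ = 3.902 × 10^8 m
GM = 5.869 × 10^13 m³/s²
Transfer ellipse: a_t = (r₁ + r₂)/2 = 2.34775 × 10^8 m
Circular speed at r₁: v₁ = √(GM/r₁) = 860.02 m/s
Transfer speed at r₁ (periapsis): v₁ₜ = √(GM(2/r₁ − 1/a_t)) = 1108.73 m/s
(a) ΔV₁ = v₁ₜ − v₁ = 248.711 m/s ≈ 248.7 m/s
Circular speed at r₂: v₂ = √(GM/r₂) = 387.827 m/s
Transfer speed at r₂ (apoapsis): v₂ₜ = √(GM(2/r₂ − 1/a_t)) = 225.469 m/s
(b) ΔV₂ = v₂ − v₂ₜ = 162.359 m/s ≈ 162.4 m/s
(c) ΔV_total = ΔV₁ + ΔV₂ = 411.07 m/s ≈ 411.1 m/s

Final answer:
(a) ΔV₁ = 248.7 m/s
(b) ΔV₂ = 162.4 m/s
(c) ΔV_total = 411.1 m/s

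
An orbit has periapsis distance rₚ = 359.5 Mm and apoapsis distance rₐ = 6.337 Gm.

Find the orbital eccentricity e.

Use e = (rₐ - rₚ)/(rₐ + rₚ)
rₚ = 359.5 Mm = 3.595 × 10^8 m
rₐ = 6.337 Gm = 6.337 × 10^9 m
rₐ − rₚ = 5.9775 × 10^9 m
rₐ + rₚ = 6.6965 × 10^9 m
e = (rₐ − rₚ)/(rₐ + rₚ) = 0.89263

Final answer: e = 0.8926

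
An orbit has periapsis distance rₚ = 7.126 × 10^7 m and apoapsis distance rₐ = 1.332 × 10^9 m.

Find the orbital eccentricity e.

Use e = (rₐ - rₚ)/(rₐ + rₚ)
rₚ = 7.126 × 10^7 m
rₐ = 1.332 × 10^9 m
rₐ − rₚ = 1.26074 × 10^9 m
rₐ + rₚ = 1.40326 × 10^9 m
e = (rₐ − rₚ)/(rₐ + rₚ) = 0.898436

Final answer: e = 0.8984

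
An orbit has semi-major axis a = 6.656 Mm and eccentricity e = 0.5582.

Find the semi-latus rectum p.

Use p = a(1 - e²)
a = 6.656 Mm = 6.656 × 10^6 m
e = 0.5582,  e² = 0.311587,  1 − e² = 0.688413
p = a(1 − e²) = 6.656 × 10^6 m × 0.688413 = 4.58208 × 10^6 m ≈ 4.582 Mm

Final answer: p = 4.582 Mm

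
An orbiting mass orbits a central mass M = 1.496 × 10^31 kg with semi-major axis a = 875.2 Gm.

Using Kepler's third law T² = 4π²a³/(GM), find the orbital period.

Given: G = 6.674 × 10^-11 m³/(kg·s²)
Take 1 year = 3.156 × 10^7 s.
M = 1.496 × 10^31 kg
GM = G × M = 6.674 × 10^-11 × 1.496 × 10^31 = 9.9843 × 10^20 m³/s²
a = 875.2 Gm = 8.752 × 10^11 m
a³ = 6.70381 × 10^35 m³
T = 2π √(a³/GM) = 2π √((6.70381 × 10^35) / (9.9843 × 10^20)) = 2π × 2.59121 × 10^7 s
T = 1.6281 × 10^8 s ≈ 5.159 years

Final answer: 5.159 years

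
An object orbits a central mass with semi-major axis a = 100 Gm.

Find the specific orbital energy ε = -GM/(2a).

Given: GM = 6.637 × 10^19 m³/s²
a = 100 Gm = 1 × 10^11 m
GM = 6.637 × 10^19 m³/s²
2a = 2 × 10^11 m
ε = −GM/(2a) = -3.3185 × 10^8 J/kg ≈ -331.8 MJ/kg

Final answer: -331.8 MJ/kg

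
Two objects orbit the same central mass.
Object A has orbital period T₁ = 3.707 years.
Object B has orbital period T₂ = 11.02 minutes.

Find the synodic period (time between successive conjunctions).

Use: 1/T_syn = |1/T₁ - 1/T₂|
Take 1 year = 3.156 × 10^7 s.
T₁ = 3.707 years = 1.16993 × 10^8 s
T₂ = 11.02 minutes = 661.2 s
1/T₁ = 8.54753 × 10^-9 s⁻¹
1/T₂ = 0.0015124 s⁻¹
|1/T₁ − 1/T₂| = 0.00151239 s⁻¹
T_syn = 1 / |1/T₁ − 1/T₂| = 661.204 s ≈ 11.02 minutes

Final answer: T_syn = 11.02 minutes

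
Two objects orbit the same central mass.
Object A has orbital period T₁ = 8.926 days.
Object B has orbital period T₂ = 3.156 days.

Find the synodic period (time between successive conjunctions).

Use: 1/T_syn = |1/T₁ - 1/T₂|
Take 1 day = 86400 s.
T₁ = 8.926 days = 771206 s
T₂ = 3.156 days = 272678 s
1/T₁ = 1.29667 × 10^-6 s⁻¹
1/T₂ = 3.66732 × 10^-6 s⁻¹
|1/T₁ − 1/T₂| = 2.37065 × 10^-6 s⁻¹
T_syn = 1 / |1/T₁ − 1/T₂| = 421825 s ≈ 4.882 days

Final answer: T_syn = 4.882 days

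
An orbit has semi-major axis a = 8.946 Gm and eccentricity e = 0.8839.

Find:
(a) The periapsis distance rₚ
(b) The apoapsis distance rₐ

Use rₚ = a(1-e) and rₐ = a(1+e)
a = 8.946 Gm = 8.946 × 10^9 m
e = 0.8839:  1 − e = 0.1161,  1 + e = 1.8839
(a) rₚ = a(1 − e) = 8.946 × 10^9 m × 0.1161 = 1.03863 × 10^9 m ≈ 1.039 Gm
(b) rₐ = a(1 + e) = 8.946 × 10^9 m × 1.8839 = 1.68534 × 10^10 m ≈ 16.85 Gm

Final answer:
(a) rₚ = 1.039 Gm
(b) rₐ = 16.85 Gm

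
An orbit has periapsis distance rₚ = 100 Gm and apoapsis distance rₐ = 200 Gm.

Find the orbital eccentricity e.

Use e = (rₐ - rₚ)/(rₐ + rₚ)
rₚ = 100 Gm = 1 × 10^11 m
rₐ = 200 Gm = 2 × 10^11 m
rₐ − rₚ = 1 × 10^11 m
rₐ + rₚ = 3 × 10^11 m
e = (rₐ − rₚ)/(rₐ + rₚ) = 0.333333

Final answer: e = 0.3333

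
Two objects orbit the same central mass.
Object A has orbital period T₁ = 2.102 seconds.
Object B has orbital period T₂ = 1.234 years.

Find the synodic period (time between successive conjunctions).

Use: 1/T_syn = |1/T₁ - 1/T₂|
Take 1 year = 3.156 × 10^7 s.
T₁ = 2.102 seconds
T₂ = 1.234 years = 3.8945 × 10^7 s
1/T₁ = 0.475737 s⁻¹
1/T₂ = 2.56772 × 10^-8 s⁻¹
|1/T₁ − 1/T₂| = 0.475737 s⁻¹
T_syn = 1 / |1/T₁ − 1/T₂| = 2.102 s ≈ 2.102 seconds

Final answer: T_syn = 2.102 seconds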